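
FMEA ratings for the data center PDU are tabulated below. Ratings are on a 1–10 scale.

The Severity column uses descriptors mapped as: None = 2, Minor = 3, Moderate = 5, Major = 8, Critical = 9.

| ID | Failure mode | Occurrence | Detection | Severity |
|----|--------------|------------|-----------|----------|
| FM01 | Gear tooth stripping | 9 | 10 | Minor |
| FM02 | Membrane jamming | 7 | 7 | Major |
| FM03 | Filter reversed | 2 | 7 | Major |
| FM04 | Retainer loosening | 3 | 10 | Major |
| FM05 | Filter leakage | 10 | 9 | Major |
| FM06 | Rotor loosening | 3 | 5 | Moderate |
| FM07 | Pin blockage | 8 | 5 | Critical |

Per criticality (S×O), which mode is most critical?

FM05

Criticality = Severity × Occurrence:
  FM01: 3 × 9 = 27
  FM02: 8 × 7 = 56
  FM03: 8 × 2 = 16
  FM04: 8 × 3 = 24
  FM05: 8 × 10 = 80
  FM06: 5 × 3 = 15
  FM07: 9 × 8 = 72
Highest criticality is 80 → FM05.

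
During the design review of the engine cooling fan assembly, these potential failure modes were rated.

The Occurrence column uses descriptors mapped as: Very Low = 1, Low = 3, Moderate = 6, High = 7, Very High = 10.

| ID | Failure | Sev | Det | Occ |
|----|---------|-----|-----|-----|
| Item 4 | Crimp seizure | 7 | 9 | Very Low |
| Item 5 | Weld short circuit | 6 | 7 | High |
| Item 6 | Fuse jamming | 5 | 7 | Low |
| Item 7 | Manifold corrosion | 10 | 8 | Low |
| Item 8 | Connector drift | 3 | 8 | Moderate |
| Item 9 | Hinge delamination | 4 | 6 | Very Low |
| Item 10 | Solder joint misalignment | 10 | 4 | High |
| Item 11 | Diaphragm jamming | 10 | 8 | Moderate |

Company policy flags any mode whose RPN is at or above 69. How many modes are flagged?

RPN = Severity × Occurrence × Detection:
  Item 4: 7 × 1 × 9 = 63
  Item 5: 6 × 7 × 7 = 294
  Item 6: 5 × 3 × 7 = 105
  Item 7: 10 × 3 × 8 = 240
  Item 8: 3 × 6 × 8 = 144
  Item 9: 4 × 1 × 6 = 24
  Item 10: 10 × 7 × 4 = 280
  Item 11: 10 × 6 × 8 = 480
Modes with RPN ≥ 69: Item 5 (294), Item 6 (105), Item 7 (240), Item 8 (144), Item 10 (280), Item 11 (480) → 6.

6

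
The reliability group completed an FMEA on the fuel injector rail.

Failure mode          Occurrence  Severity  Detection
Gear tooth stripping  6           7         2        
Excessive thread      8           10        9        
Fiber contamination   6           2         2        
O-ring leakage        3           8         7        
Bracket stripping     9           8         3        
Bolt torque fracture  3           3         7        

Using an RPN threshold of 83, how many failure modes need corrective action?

4

RPN = Severity × Occurrence × Detection:
  Gear tooth stripping: 7 × 6 × 2 = 84
  Excessive thread: 10 × 8 × 9 = 720
  Fiber contamination: 2 × 6 × 2 = 24
  O-ring leakage: 8 × 3 × 7 = 168
  Bracket stripping: 8 × 9 × 3 = 216
  Bolt torque fracture: 3 × 3 × 7 = 63
Modes with RPN ≥ 83: Gear tooth stripping (84), Excessive thread (720), O-ring leakage (168), Bracket stripping (216) → 4.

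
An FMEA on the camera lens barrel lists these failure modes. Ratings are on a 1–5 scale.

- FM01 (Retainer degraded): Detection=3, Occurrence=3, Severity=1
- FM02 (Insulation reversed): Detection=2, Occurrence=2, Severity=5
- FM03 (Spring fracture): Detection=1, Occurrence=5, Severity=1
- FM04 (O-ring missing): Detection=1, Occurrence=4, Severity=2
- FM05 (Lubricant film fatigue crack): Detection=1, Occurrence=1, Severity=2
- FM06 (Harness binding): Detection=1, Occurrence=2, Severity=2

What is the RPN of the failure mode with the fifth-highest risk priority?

RPN = Severity × Occurrence × Detection:
  FM01: 1 × 3 × 3 = 9
  FM02: 5 × 2 × 2 = 20
  FM03: 1 × 5 × 1 = 5
  FM04: 2 × 4 × 1 = 8
  FM05: 2 × 1 × 1 = 2
  FM06: 2 × 2 × 1 = 4
Sorted descending: 20, 9, 8, 5, 4, 2.
The fifth-highest RPN is 4 (FM06).

4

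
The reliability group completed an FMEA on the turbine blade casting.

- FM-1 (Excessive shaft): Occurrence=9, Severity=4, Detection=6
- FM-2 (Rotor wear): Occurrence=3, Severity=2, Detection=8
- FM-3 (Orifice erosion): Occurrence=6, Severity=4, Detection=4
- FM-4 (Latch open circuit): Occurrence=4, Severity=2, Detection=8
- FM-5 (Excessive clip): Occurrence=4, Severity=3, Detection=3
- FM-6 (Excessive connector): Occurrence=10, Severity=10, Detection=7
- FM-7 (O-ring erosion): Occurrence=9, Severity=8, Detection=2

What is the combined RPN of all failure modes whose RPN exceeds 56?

1220

RPN = Severity × Occurrence × Detection:
  FM-1: 4 × 9 × 6 = 216
  FM-2: 2 × 3 × 8 = 48
  FM-3: 4 × 6 × 4 = 96
  FM-4: 2 × 4 × 8 = 64
  FM-5: 3 × 4 × 3 = 36
  FM-6: 10 × 10 × 7 = 700
  FM-7: 8 × 9 × 2 = 144
RPN > 56: FM-1 (216), FM-3 (96), FM-4 (64), FM-6 (700), FM-7 (144).
Sum: 216 + 96 + 64 + 700 + 144 = 1220.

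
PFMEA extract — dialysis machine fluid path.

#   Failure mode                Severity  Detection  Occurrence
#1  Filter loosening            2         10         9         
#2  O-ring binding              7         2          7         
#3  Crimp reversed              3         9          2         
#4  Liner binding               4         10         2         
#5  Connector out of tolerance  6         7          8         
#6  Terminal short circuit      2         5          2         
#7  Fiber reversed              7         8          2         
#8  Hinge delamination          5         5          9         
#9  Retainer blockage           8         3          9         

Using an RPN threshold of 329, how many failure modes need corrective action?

1

RPN = Severity × Occurrence × Detection:
  #1: 2 × 9 × 10 = 180
  #2: 7 × 7 × 2 = 98
  #3: 3 × 2 × 9 = 54
  #4: 4 × 2 × 10 = 80
  #5: 6 × 8 × 7 = 336
  #6: 2 × 2 × 5 = 20
  #7: 7 × 2 × 8 = 112
  #8: 5 × 9 × 5 = 225
  #9: 8 × 9 × 3 = 216
Modes with RPN ≥ 329: #5 (336) → 1.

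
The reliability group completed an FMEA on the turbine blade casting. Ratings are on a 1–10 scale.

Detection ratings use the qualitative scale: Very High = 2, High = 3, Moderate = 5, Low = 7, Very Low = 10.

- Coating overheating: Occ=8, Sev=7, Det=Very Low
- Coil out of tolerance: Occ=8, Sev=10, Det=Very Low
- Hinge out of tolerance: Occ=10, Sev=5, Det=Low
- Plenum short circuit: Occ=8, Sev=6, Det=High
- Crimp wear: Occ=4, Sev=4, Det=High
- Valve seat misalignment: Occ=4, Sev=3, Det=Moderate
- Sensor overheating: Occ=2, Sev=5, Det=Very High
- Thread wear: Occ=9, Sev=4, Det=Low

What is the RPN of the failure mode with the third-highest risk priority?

350

RPN = Severity × Occurrence × Detection:
  Coating overheating: 7 × 8 × 10 = 560
  Coil out of tolerance: 10 × 8 × 10 = 800
  Hinge out of tolerance: 5 × 10 × 7 = 350
  Plenum short circuit: 6 × 8 × 3 = 144
  Crimp wear: 4 × 4 × 3 = 48
  Valve seat misalignment: 3 × 4 × 5 = 60
  Sensor overheating: 5 × 2 × 2 = 20
  Thread wear: 4 × 9 × 7 = 252
Sorted descending: 800, 560, 350, 252, 144, 60, 48, 20.
The third-highest RPN is 350 (Hinge out of tolerance).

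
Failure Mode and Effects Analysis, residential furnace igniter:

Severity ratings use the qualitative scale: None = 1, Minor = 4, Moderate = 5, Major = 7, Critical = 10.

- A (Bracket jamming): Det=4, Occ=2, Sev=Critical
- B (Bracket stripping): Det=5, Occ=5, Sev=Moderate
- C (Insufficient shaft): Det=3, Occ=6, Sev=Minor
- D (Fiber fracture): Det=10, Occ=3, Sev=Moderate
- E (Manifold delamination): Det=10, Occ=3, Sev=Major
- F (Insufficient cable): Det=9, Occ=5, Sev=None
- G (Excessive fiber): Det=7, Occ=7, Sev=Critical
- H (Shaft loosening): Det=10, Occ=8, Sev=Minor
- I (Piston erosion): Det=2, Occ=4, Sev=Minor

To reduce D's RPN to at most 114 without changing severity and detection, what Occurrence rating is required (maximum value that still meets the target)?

2

D: S=5, O=3, D=10 → current RPN = 150.
Fixed product = 50. Need 50 × O ≤ 114, so O ≤ 114/50 = 2.28.
Maximum integer Occurrence rating = 2 (gives RPN 100; O=3 would give 150 > 114).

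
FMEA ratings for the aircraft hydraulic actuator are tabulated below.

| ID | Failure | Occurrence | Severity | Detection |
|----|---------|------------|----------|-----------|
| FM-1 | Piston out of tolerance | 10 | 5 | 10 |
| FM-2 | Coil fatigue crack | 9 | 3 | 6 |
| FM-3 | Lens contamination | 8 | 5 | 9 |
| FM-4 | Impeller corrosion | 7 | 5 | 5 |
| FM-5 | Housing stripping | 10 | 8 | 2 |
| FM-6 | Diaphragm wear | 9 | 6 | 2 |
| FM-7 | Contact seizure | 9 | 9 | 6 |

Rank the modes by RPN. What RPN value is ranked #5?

RPN = Severity × Occurrence × Detection:
  FM-1: 5 × 10 × 10 = 500
  FM-2: 3 × 9 × 6 = 162
  FM-3: 5 × 8 × 9 = 360
  FM-4: 5 × 7 × 5 = 175
  FM-5: 8 × 10 × 2 = 160
  FM-6: 6 × 9 × 2 = 108
  FM-7: 9 × 9 × 6 = 486
Sorted descending: 500, 486, 360, 175, 162, 160, 108.
The fifth-highest RPN is 162 (FM-2).

162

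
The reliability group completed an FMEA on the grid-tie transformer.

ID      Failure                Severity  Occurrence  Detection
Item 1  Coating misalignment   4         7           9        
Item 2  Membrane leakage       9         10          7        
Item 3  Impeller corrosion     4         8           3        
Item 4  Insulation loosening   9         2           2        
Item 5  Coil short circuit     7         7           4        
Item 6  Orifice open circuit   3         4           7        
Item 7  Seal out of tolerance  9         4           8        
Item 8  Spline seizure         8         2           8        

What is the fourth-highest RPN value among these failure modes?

RPN = Severity × Occurrence × Detection:
  Item 1: 4 × 7 × 9 = 252
  Item 2: 9 × 10 × 7 = 630
  Item 3: 4 × 8 × 3 = 96
  Item 4: 9 × 2 × 2 = 36
  Item 5: 7 × 7 × 4 = 196
  Item 6: 3 × 4 × 7 = 84
  Item 7: 9 × 4 × 8 = 288
  Item 8: 8 × 2 × 8 = 128
Sorted descending: 630, 288, 252, 196, 128, 96, 84, 36.
The fourth-highest RPN is 196 (Item 5).

196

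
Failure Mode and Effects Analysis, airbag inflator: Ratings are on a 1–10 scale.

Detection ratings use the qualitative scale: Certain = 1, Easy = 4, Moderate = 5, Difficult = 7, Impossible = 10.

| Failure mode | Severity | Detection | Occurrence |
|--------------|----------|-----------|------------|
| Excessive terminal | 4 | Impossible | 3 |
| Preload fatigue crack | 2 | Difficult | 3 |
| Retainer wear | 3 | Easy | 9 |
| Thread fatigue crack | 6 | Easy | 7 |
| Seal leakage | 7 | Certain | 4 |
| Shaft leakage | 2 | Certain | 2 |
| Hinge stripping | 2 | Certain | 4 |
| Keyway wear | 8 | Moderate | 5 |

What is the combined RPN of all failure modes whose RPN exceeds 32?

RPN = Severity × Occurrence × Detection:
  Excessive terminal: 4 × 3 × 10 = 120
  Preload fatigue crack: 2 × 3 × 7 = 42
  Retainer wear: 3 × 9 × 4 = 108
  Thread fatigue crack: 6 × 7 × 4 = 168
  Seal leakage: 7 × 4 × 1 = 28
  Shaft leakage: 2 × 2 × 1 = 4
  Hinge stripping: 2 × 4 × 1 = 8
  Keyway wear: 8 × 5 × 5 = 200
RPN > 32: Excessive terminal (120), Preload fatigue crack (42), Retainer wear (108), Thread fatigue crack (168), Keyway wear (200).
Sum: 120 + 42 + 108 + 168 + 200 = 638.

638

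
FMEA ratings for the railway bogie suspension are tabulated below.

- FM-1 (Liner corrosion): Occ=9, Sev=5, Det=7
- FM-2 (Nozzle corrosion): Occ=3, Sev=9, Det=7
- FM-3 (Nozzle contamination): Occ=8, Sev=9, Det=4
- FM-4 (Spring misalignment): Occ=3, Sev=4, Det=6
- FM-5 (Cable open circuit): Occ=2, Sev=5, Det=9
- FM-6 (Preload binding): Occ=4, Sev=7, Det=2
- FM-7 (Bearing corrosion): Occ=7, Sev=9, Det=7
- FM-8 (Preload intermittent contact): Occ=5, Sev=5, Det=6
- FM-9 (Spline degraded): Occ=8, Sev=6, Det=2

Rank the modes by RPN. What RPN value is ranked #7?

90

RPN = Severity × Occurrence × Detection:
  FM-1: 5 × 9 × 7 = 315
  FM-2: 9 × 3 × 7 = 189
  FM-3: 9 × 8 × 4 = 288
  FM-4: 4 × 3 × 6 = 72
  FM-5: 5 × 2 × 9 = 90
  FM-6: 7 × 4 × 2 = 56
  FM-7: 9 × 7 × 7 = 441
  FM-8: 5 × 5 × 6 = 150
  FM-9: 6 × 8 × 2 = 96
Sorted descending: 441, 315, 288, 189, 150, 96, 90, 72, 56.
The seventh-highest RPN is 90 (FM-5).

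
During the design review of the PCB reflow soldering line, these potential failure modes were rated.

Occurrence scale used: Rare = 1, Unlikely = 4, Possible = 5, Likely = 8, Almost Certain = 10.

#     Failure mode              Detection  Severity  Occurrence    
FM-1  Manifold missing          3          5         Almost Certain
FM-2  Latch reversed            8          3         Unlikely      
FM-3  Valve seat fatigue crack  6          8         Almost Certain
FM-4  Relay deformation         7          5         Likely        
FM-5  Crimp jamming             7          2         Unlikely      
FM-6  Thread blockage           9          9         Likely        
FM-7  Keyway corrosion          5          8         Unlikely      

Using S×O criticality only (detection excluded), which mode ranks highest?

FM-3

Criticality = Severity × Occurrence:
  FM-1: 5 × 10 = 50
  FM-2: 3 × 4 = 12
  FM-3: 8 × 10 = 80
  FM-4: 5 × 8 = 40
  FM-5: 2 × 4 = 8
  FM-6: 9 × 8 = 72
  FM-7: 8 × 4 = 32
Highest criticality is 80 → FM-3.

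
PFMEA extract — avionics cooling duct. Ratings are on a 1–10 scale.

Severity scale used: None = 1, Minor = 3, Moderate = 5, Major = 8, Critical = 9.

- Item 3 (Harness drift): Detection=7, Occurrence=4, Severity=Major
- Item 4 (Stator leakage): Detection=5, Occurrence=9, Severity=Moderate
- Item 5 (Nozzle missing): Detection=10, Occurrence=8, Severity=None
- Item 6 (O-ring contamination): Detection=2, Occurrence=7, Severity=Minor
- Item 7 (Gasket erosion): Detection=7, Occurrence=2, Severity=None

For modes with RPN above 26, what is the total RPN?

571

RPN = Severity × Occurrence × Detection:
  Item 3: 8 × 4 × 7 = 224
  Item 4: 5 × 9 × 5 = 225
  Item 5: 1 × 8 × 10 = 80
  Item 6: 3 × 7 × 2 = 42
  Item 7: 1 × 2 × 7 = 14
RPN > 26: Item 3 (224), Item 4 (225), Item 5 (80), Item 6 (42).
Sum: 224 + 225 + 80 + 42 = 571.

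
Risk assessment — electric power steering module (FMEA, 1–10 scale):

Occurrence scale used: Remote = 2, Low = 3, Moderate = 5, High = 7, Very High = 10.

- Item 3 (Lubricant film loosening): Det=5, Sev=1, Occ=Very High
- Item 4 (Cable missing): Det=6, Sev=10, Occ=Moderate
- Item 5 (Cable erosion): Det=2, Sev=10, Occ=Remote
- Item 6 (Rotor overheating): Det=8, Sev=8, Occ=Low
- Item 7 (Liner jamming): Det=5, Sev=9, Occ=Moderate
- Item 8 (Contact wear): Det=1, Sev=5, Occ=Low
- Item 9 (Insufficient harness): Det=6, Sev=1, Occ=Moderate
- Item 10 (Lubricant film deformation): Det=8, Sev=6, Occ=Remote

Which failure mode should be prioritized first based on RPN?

RPN = Severity × Occurrence × Detection:
  Item 3: 1 × 10 × 5 = 50
  Item 4: 10 × 5 × 6 = 300
  Item 5: 10 × 2 × 2 = 40
  Item 6: 8 × 3 × 8 = 192
  Item 7: 9 × 5 × 5 = 225
  Item 8: 5 × 3 × 1 = 15
  Item 9: 1 × 5 × 6 = 30
  Item 10: 6 × 2 × 8 = 96
Highest RPN is 300 → Item 4.

Item 4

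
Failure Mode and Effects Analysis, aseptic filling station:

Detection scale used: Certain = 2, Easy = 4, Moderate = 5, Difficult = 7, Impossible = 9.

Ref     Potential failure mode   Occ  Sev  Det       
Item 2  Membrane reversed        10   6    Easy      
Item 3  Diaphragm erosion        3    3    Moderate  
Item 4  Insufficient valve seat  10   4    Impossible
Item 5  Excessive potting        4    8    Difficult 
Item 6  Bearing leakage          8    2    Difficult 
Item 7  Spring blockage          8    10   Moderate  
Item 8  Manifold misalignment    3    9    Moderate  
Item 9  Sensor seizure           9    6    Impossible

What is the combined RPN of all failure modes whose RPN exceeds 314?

1246

RPN = Severity × Occurrence × Detection:
  Item 2: 6 × 10 × 4 = 240
  Item 3: 3 × 3 × 5 = 45
  Item 4: 4 × 10 × 9 = 360
  Item 5: 8 × 4 × 7 = 224
  Item 6: 2 × 8 × 7 = 112
  Item 7: 10 × 8 × 5 = 400
  Item 8: 9 × 3 × 5 = 135
  Item 9: 6 × 9 × 9 = 486
RPN > 314: Item 4 (360), Item 7 (400), Item 9 (486).
Sum: 360 + 400 + 486 = 1246.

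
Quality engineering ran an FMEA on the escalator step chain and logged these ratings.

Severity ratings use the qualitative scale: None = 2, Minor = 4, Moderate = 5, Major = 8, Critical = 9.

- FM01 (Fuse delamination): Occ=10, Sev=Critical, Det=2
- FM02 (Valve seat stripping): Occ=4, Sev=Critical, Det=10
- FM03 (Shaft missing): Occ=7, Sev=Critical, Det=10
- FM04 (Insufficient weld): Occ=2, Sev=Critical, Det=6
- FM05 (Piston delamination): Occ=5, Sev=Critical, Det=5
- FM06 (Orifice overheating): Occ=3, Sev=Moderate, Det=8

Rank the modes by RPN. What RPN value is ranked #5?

120

RPN = Severity × Occurrence × Detection:
  FM01: 9 × 10 × 2 = 180
  FM02: 9 × 4 × 10 = 360
  FM03: 9 × 7 × 10 = 630
  FM04: 9 × 2 × 6 = 108
  FM05: 9 × 5 × 5 = 225
  FM06: 5 × 3 × 8 = 120
Sorted descending: 630, 360, 225, 180, 120, 108.
The fifth-highest RPN is 120 (FM06).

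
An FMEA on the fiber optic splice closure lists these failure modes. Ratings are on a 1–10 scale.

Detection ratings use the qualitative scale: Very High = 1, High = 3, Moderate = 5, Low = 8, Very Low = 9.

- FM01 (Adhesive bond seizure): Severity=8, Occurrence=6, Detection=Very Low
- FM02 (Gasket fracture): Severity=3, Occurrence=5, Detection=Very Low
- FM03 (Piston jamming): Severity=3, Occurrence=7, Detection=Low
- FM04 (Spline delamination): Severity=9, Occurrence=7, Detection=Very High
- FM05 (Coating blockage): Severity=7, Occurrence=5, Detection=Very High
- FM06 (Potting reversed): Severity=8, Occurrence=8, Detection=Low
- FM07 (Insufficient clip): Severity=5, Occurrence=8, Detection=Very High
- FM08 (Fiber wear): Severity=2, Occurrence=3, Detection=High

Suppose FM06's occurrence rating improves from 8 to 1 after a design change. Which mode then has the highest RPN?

FM01

RPN = Severity × Occurrence × Detection:
  FM01: 8 × 6 × 9 = 432
  FM02: 3 × 5 × 9 = 135
  FM03: 3 × 7 × 8 = 168
  FM04: 9 × 7 × 1 = 63
  FM05: 7 × 5 × 1 = 35
  FM06: 8 × 8 × 8 = 512
  FM07: 5 × 8 × 1 = 40
  FM08: 2 × 3 × 3 = 18
After action: FM06 → 8 × 1 × 8 = 64.
Revised RPNs: FM01=432, FM03=168, FM02=135, FM06=64, FM04=63, FM07=40, FM05=35, FM08=18.
Highest is now FM01 (432).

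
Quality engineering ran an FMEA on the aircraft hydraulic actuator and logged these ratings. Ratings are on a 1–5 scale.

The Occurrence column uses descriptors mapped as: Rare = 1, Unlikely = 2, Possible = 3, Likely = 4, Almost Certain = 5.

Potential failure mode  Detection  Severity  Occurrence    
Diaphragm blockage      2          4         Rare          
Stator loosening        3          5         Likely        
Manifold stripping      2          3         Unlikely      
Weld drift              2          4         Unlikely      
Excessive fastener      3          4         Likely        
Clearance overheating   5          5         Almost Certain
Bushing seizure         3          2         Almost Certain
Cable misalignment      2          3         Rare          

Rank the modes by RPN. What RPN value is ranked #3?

48

RPN = Severity × Occurrence × Detection:
  Diaphragm blockage: 4 × 1 × 2 = 8
  Stator loosening: 5 × 4 × 3 = 60
  Manifold stripping: 3 × 2 × 2 = 12
  Weld drift: 4 × 2 × 2 = 16
  Excessive fastener: 4 × 4 × 3 = 48
  Clearance overheating: 5 × 5 × 5 = 125
  Bushing seizure: 2 × 5 × 3 = 30
  Cable misalignment: 3 × 1 × 2 = 6
Sorted descending: 125, 60, 48, 30, 16, 12, 8, 6.
The third-highest RPN is 48 (Excessive fastener).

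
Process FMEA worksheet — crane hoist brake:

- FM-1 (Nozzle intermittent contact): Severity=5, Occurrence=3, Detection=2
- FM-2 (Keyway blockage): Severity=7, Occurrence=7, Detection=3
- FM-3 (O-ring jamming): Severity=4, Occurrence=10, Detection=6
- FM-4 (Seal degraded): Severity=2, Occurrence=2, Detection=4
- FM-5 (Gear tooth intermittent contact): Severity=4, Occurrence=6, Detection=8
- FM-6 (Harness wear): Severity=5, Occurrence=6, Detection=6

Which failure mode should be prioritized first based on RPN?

RPN = Severity × Occurrence × Detection:
  FM-1: 5 × 3 × 2 = 30
  FM-2: 7 × 7 × 3 = 147
  FM-3: 4 × 10 × 6 = 240
  FM-4: 2 × 2 × 4 = 16
  FM-5: 4 × 6 × 8 = 192
  FM-6: 5 × 6 × 6 = 180
Highest RPN is 240 → FM-3.

FM-3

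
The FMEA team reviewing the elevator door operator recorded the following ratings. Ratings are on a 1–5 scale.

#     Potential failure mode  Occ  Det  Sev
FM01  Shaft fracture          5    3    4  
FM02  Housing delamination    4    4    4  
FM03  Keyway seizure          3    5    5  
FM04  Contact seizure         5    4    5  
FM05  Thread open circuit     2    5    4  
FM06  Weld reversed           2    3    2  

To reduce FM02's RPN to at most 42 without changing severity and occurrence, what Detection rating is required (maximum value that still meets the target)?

2

FM02: S=4, O=4, D=4 → current RPN = 64.
Fixed product = 16. Need 16 × D ≤ 42, so D ≤ 42/16 = 2.62.
Maximum integer Detection rating = 2 (gives RPN 32; D=3 would give 48 > 42).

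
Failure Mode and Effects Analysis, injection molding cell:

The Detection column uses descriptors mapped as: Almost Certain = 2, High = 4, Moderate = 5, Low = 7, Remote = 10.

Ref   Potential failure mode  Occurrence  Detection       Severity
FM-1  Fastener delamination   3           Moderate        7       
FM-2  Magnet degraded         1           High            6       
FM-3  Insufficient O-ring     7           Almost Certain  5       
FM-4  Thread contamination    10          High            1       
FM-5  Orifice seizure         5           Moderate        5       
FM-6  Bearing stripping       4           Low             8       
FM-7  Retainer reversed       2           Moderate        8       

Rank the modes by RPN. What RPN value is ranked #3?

105

RPN = Severity × Occurrence × Detection:
  FM-1: 7 × 3 × 5 = 105
  FM-2: 6 × 1 × 4 = 24
  FM-3: 5 × 7 × 2 = 70
  FM-4: 1 × 10 × 4 = 40
  FM-5: 5 × 5 × 5 = 125
  FM-6: 8 × 4 × 7 = 224
  FM-7: 8 × 2 × 5 = 80
Sorted descending: 224, 125, 105, 80, 70, 40, 24.
The third-highest RPN is 105 (FM-1).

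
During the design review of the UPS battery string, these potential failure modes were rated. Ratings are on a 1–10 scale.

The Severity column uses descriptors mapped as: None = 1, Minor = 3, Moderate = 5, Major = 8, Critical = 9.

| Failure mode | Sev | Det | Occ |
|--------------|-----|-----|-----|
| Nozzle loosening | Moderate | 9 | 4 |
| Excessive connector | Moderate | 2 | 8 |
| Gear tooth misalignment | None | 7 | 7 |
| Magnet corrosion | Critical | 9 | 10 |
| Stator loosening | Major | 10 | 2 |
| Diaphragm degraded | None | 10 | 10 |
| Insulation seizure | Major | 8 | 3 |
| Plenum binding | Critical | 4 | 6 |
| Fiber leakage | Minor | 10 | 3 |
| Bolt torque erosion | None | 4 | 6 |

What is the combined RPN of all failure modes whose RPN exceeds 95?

1658

RPN = Severity × Occurrence × Detection:
  Nozzle loosening: 5 × 4 × 9 = 180
  Excessive connector: 5 × 8 × 2 = 80
  Gear tooth misalignment: 1 × 7 × 7 = 49
  Magnet corrosion: 9 × 10 × 9 = 810
  Stator loosening: 8 × 2 × 10 = 160
  Diaphragm degraded: 1 × 10 × 10 = 100
  Insulation seizure: 8 × 3 × 8 = 192
  Plenum binding: 9 × 6 × 4 = 216
  Fiber leakage: 3 × 3 × 10 = 90
  Bolt torque erosion: 1 × 6 × 4 = 24
RPN > 95: Nozzle loosening (180), Magnet corrosion (810), Stator loosening (160), Diaphragm degraded (100), Insulation seizure (192), Plenum binding (216).
Sum: 180 + 810 + 160 + 100 + 192 + 216 = 1658.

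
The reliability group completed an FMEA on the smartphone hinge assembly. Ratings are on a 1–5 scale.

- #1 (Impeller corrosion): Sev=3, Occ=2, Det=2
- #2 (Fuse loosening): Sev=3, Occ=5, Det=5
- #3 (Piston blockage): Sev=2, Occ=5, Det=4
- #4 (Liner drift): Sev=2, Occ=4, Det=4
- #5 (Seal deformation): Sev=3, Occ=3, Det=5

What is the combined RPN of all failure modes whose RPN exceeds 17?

192

RPN = Severity × Occurrence × Detection:
  #1: 3 × 2 × 2 = 12
  #2: 3 × 5 × 5 = 75
  #3: 2 × 5 × 4 = 40
  #4: 2 × 4 × 4 = 32
  #5: 3 × 3 × 5 = 45
RPN > 17: #2 (75), #3 (40), #4 (32), #5 (45).
Sum: 75 + 40 + 32 + 45 = 192.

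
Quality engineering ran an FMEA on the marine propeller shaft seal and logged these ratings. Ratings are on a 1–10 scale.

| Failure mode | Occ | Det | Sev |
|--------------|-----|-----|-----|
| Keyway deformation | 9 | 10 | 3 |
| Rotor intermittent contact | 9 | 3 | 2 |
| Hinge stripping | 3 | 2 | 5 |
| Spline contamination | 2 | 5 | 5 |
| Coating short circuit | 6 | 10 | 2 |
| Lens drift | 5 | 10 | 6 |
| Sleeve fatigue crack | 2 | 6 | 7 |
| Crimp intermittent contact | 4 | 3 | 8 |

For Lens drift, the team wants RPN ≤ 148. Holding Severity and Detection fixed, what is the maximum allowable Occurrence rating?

2

Lens drift: S=6, O=5, D=10 → current RPN = 300.
Fixed product = 60. Need 60 × O ≤ 148, so O ≤ 148/60 = 2.47.
Maximum integer Occurrence rating = 2 (gives RPN 120; O=3 would give 180 > 148).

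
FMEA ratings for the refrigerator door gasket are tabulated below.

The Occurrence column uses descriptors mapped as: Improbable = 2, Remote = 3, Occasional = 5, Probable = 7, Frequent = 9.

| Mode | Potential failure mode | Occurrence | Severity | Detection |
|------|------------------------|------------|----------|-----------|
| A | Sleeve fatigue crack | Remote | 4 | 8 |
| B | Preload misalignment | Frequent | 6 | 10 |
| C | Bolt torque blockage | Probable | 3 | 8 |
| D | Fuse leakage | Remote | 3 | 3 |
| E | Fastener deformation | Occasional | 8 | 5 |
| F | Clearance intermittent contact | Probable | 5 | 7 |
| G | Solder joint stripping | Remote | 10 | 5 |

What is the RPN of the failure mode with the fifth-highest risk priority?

150

RPN = Severity × Occurrence × Detection:
  A: 4 × 3 × 8 = 96
  B: 6 × 9 × 10 = 540
  C: 3 × 7 × 8 = 168
  D: 3 × 3 × 3 = 27
  E: 8 × 5 × 5 = 200
  F: 5 × 7 × 7 = 245
  G: 10 × 3 × 5 = 150
Sorted descending: 540, 245, 200, 168, 150, 96, 27.
The fifth-highest RPN is 150 (G).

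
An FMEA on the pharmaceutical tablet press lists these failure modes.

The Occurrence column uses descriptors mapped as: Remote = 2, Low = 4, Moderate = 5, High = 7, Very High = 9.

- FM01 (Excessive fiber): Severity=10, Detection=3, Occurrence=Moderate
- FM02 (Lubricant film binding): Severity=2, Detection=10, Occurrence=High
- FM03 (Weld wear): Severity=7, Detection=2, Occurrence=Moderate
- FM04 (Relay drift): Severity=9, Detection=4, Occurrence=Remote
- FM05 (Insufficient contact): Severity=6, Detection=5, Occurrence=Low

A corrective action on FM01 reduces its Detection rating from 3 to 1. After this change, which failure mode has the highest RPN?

FM02

RPN = Severity × Occurrence × Detection:
  FM01: 10 × 5 × 3 = 150
  FM02: 2 × 7 × 10 = 140
  FM03: 7 × 5 × 2 = 70
  FM04: 9 × 2 × 4 = 72
  FM05: 6 × 4 × 5 = 120
After action: FM01 → 10 × 5 × 1 = 50.
Revised RPNs: FM02=140, FM05=120, FM04=72, FM03=70, FM01=50.
Highest is now FM02 (140).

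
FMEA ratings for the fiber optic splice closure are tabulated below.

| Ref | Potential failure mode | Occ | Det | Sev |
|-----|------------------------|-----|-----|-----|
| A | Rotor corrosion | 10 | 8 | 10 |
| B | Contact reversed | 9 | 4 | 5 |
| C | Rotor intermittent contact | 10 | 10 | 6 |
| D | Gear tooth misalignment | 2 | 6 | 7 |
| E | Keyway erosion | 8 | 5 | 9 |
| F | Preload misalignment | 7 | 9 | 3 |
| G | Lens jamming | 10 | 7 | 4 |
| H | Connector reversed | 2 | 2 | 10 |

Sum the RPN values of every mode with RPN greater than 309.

RPN = Severity × Occurrence × Detection:
  A: 10 × 10 × 8 = 800
  B: 5 × 9 × 4 = 180
  C: 6 × 10 × 10 = 600
  D: 7 × 2 × 6 = 84
  E: 9 × 8 × 5 = 360
  F: 3 × 7 × 9 = 189
  G: 4 × 10 × 7 = 280
  H: 10 × 2 × 2 = 40
RPN > 309: A (800), C (600), E (360).
Sum: 800 + 600 + 360 = 1760.

1760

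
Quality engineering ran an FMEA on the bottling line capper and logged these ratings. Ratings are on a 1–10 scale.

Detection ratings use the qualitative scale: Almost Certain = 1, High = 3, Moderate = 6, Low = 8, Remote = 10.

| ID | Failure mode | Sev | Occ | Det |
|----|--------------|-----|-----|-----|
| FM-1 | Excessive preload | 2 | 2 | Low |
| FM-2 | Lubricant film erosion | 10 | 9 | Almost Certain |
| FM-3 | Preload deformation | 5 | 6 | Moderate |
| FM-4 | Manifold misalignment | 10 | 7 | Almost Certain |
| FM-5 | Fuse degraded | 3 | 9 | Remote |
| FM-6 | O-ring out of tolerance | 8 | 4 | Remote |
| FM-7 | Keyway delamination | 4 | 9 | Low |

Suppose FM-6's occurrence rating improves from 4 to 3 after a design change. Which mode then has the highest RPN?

FM-7

RPN = Severity × Occurrence × Detection:
  FM-1: 2 × 2 × 8 = 32
  FM-2: 10 × 9 × 1 = 90
  FM-3: 5 × 6 × 6 = 180
  FM-4: 10 × 7 × 1 = 70
  FM-5: 3 × 9 × 10 = 270
  FM-6: 8 × 4 × 10 = 320
  FM-7: 4 × 9 × 8 = 288
After action: FM-6 → 8 × 3 × 10 = 240.
Revised RPNs: FM-7=288, FM-5=270, FM-6=240, FM-3=180, FM-2=90, FM-4=70, FM-1=32.
Highest is now FM-7 (288).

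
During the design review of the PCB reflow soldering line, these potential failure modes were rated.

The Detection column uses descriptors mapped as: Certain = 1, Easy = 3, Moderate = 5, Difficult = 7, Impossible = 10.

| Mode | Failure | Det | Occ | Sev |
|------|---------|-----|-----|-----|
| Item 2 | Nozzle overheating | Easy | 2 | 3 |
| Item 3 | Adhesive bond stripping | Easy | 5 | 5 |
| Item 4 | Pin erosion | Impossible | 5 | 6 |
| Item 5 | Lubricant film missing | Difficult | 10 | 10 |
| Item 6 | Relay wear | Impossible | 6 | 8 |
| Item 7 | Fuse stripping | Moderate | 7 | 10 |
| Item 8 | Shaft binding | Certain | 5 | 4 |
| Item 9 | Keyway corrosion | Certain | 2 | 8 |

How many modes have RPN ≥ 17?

RPN = Severity × Occurrence × Detection:
  Item 2: 3 × 2 × 3 = 18
  Item 3: 5 × 5 × 3 = 75
  Item 4: 6 × 5 × 10 = 300
  Item 5: 10 × 10 × 7 = 700
  Item 6: 8 × 6 × 10 = 480
  Item 7: 10 × 7 × 5 = 350
  Item 8: 4 × 5 × 1 = 20
  Item 9: 8 × 2 × 1 = 16
Modes with RPN ≥ 17: Item 2 (18), Item 3 (75), Item 4 (300), Item 5 (700), Item 6 (480), Item 7 (350), Item 8 (20) → 7.

7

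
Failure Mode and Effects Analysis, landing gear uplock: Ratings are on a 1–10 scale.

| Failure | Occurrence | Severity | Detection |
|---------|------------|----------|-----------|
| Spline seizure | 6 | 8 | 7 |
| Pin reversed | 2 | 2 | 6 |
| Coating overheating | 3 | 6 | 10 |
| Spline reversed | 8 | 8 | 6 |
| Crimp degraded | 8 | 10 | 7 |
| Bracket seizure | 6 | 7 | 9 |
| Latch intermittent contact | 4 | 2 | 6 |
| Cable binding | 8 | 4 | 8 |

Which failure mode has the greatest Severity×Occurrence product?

Criticality = Severity × Occurrence:
  Spline seizure: 8 × 6 = 48
  Pin reversed: 2 × 2 = 4
  Coating overheating: 6 × 3 = 18
  Spline reversed: 8 × 8 = 64
  Crimp degraded: 10 × 8 = 80
  Bracket seizure: 7 × 6 = 42
  Latch intermittent contact: 2 × 4 = 8
  Cable binding: 4 × 8 = 32
Highest criticality is 80 → Crimp degraded.

Crimp degraded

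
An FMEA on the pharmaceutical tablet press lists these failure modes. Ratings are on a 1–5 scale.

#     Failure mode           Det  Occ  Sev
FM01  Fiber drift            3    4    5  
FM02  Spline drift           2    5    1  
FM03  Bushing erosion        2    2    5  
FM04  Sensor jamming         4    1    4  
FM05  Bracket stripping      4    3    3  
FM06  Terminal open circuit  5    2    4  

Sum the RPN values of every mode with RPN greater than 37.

RPN = Severity × Occurrence × Detection:
  FM01: 5 × 4 × 3 = 60
  FM02: 1 × 5 × 2 = 10
  FM03: 5 × 2 × 2 = 20
  FM04: 4 × 1 × 4 = 16
  FM05: 3 × 3 × 4 = 36
  FM06: 4 × 2 × 5 = 40
RPN > 37: FM01 (60), FM06 (40).
Sum: 60 + 40 = 100.

100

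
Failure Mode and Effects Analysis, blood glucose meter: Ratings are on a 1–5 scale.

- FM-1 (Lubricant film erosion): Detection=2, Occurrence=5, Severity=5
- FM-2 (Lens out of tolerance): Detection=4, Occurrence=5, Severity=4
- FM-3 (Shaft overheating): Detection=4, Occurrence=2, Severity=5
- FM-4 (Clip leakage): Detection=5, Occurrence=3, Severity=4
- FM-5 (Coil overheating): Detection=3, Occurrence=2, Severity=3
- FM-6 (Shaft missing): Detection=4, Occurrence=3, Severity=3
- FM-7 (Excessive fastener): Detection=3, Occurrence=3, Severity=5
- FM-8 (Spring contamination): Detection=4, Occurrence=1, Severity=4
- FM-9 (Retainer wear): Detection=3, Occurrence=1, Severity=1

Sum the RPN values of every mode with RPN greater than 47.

RPN = Severity × Occurrence × Detection:
  FM-1: 5 × 5 × 2 = 50
  FM-2: 4 × 5 × 4 = 80
  FM-3: 5 × 2 × 4 = 40
  FM-4: 4 × 3 × 5 = 60
  FM-5: 3 × 2 × 3 = 18
  FM-6: 3 × 3 × 4 = 36
  FM-7: 5 × 3 × 3 = 45
  FM-8: 4 × 1 × 4 = 16
  FM-9: 1 × 1 × 3 = 3
RPN > 47: FM-1 (50), FM-2 (80), FM-4 (60).
Sum: 50 + 80 + 60 = 190.

190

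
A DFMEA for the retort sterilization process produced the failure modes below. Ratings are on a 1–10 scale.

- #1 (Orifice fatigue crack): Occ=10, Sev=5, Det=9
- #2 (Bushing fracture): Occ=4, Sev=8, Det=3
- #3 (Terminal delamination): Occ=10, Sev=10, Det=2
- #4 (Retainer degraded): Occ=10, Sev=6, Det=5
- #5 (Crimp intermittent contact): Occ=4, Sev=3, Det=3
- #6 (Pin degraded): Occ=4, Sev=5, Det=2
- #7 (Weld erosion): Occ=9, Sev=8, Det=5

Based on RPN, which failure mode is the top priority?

#1

RPN = Severity × Occurrence × Detection:
  #1: 5 × 10 × 9 = 450
  #2: 8 × 4 × 3 = 96
  #3: 10 × 10 × 2 = 200
  #4: 6 × 10 × 5 = 300
  #5: 3 × 4 × 3 = 36
  #6: 5 × 4 × 2 = 40
  #7: 8 × 9 × 5 = 360
Highest RPN is 450 → #1.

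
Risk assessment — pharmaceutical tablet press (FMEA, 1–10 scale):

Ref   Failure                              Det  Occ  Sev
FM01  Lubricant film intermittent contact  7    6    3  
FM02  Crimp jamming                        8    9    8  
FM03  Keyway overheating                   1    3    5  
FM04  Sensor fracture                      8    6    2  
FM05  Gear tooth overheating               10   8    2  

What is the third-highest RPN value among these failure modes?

RPN = Severity × Occurrence × Detection:
  FM01: 3 × 6 × 7 = 126
  FM02: 8 × 9 × 8 = 576
  FM03: 5 × 3 × 1 = 15
  FM04: 2 × 6 × 8 = 96
  FM05: 2 × 8 × 10 = 160
Sorted descending: 576, 160, 126, 96, 15.
The third-highest RPN is 126 (FM01).

126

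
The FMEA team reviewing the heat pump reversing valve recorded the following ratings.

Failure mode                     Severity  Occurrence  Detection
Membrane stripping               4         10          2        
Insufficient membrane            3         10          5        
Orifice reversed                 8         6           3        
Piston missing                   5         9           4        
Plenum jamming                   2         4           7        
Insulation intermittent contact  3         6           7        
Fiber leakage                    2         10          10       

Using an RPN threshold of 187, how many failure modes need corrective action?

RPN = Severity × Occurrence × Detection:
  Membrane stripping: 4 × 10 × 2 = 80
  Insufficient membrane: 3 × 10 × 5 = 150
  Orifice reversed: 8 × 6 × 3 = 144
  Piston missing: 5 × 9 × 4 = 180
  Plenum jamming: 2 × 4 × 7 = 56
  Insulation intermittent contact: 3 × 6 × 7 = 126
  Fiber leakage: 2 × 10 × 10 = 200
Modes with RPN ≥ 187: Fiber leakage (200) → 1.

1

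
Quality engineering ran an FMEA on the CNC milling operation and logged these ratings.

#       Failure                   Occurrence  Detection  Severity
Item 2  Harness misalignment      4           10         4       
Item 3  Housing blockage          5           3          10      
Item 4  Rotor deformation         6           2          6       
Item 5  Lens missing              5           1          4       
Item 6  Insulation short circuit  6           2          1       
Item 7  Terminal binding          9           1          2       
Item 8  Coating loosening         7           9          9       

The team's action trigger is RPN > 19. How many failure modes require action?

5

RPN = Severity × Occurrence × Detection:
  Item 2: 4 × 4 × 10 = 160
  Item 3: 10 × 5 × 3 = 150
  Item 4: 6 × 6 × 2 = 72
  Item 5: 4 × 5 × 1 = 20
  Item 6: 1 × 6 × 2 = 12
  Item 7: 2 × 9 × 1 = 18
  Item 8: 9 × 7 × 9 = 567
Modes with RPN > 19: Item 2 (160), Item 3 (150), Item 4 (72), Item 5 (20), Item 8 (567) → 5.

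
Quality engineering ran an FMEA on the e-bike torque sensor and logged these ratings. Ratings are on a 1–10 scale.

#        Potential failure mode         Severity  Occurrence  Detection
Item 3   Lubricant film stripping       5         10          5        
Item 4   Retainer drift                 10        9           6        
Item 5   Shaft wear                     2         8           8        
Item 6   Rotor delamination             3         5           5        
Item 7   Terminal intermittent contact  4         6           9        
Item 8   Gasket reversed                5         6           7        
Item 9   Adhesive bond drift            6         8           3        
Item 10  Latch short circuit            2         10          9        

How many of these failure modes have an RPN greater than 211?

RPN = Severity × Occurrence × Detection:
  Item 3: 5 × 10 × 5 = 250
  Item 4: 10 × 9 × 6 = 540
  Item 5: 2 × 8 × 8 = 128
  Item 6: 3 × 5 × 5 = 75
  Item 7: 4 × 6 × 9 = 216
  Item 8: 5 × 6 × 7 = 210
  Item 9: 6 × 8 × 3 = 144
  Item 10: 2 × 10 × 9 = 180
Modes with RPN > 211: Item 3 (250), Item 4 (540), Item 7 (216) → 3.

3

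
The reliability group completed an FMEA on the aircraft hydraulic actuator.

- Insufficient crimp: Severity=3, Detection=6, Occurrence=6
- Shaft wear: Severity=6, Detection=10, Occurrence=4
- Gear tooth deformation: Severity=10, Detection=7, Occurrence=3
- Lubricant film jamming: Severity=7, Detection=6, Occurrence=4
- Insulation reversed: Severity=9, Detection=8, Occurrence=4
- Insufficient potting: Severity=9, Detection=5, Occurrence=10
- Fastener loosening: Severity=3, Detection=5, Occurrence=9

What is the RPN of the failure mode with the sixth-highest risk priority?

135

RPN = Severity × Occurrence × Detection:
  Insufficient crimp: 3 × 6 × 6 = 108
  Shaft wear: 6 × 4 × 10 = 240
  Gear tooth deformation: 10 × 3 × 7 = 210
  Lubricant film jamming: 7 × 4 × 6 = 168
  Insulation reversed: 9 × 4 × 8 = 288
  Insufficient potting: 9 × 10 × 5 = 450
  Fastener loosening: 3 × 9 × 5 = 135
Sorted descending: 450, 288, 240, 210, 168, 135, 108.
The sixth-highest RPN is 135 (Fastener loosening).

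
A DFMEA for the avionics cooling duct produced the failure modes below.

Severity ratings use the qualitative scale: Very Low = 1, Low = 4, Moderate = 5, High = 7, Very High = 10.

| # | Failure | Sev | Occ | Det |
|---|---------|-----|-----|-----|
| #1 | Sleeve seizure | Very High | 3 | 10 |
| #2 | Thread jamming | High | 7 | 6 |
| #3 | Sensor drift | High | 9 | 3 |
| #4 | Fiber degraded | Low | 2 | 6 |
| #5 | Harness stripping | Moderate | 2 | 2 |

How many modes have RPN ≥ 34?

RPN = Severity × Occurrence × Detection:
  #1: 10 × 3 × 10 = 300
  #2: 7 × 7 × 6 = 294
  #3: 7 × 9 × 3 = 189
  #4: 4 × 2 × 6 = 48
  #5: 5 × 2 × 2 = 20
Modes with RPN ≥ 34: #1 (300), #2 (294), #3 (189), #4 (48) → 4.

4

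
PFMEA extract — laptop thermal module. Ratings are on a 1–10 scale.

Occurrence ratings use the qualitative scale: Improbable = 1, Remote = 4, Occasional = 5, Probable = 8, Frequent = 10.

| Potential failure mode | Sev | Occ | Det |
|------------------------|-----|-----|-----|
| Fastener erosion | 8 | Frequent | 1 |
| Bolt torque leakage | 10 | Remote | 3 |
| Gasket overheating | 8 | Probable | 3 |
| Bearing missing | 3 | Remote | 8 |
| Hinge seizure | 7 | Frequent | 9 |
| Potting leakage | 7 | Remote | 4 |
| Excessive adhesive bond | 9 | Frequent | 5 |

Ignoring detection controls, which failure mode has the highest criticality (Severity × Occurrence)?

Criticality = Severity × Occurrence:
  Fastener erosion: 8 × 10 = 80
  Bolt torque leakage: 10 × 4 = 40
  Gasket overheating: 8 × 8 = 64
  Bearing missing: 3 × 4 = 12
  Hinge seizure: 7 × 10 = 70
  Potting leakage: 7 × 4 = 28
  Excessive adhesive bond: 9 × 10 = 90
Highest criticality is 90 → Excessive adhesive bond.

Excessive adhesive bond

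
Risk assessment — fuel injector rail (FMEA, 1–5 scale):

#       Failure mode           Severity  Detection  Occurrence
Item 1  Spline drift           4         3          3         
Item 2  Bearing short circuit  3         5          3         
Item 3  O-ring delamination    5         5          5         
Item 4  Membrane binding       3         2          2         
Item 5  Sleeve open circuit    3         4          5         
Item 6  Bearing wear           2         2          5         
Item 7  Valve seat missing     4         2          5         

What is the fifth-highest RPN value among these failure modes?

RPN = Severity × Occurrence × Detection:
  Item 1: 4 × 3 × 3 = 36
  Item 2: 3 × 3 × 5 = 45
  Item 3: 5 × 5 × 5 = 125
  Item 4: 3 × 2 × 2 = 12
  Item 5: 3 × 5 × 4 = 60
  Item 6: 2 × 5 × 2 = 20
  Item 7: 4 × 5 × 2 = 40
Sorted descending: 125, 60, 45, 40, 36, 20, 12.
The fifth-highest RPN is 36 (Item 1).

36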